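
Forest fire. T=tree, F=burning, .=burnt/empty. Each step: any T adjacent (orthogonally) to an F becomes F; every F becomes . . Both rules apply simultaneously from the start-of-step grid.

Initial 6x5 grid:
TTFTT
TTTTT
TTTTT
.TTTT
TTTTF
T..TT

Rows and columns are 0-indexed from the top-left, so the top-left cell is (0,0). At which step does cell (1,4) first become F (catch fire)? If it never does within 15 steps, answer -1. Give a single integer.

Step 1: cell (1,4)='T' (+6 fires, +2 burnt)
Step 2: cell (1,4)='T' (+9 fires, +6 burnt)
Step 3: cell (1,4)='F' (+6 fires, +9 burnt)
  -> target ignites at step 3
Step 4: cell (1,4)='.' (+3 fires, +6 burnt)
Step 5: cell (1,4)='.' (+1 fires, +3 burnt)
Step 6: cell (1,4)='.' (+0 fires, +1 burnt)
  fire out at step 6

3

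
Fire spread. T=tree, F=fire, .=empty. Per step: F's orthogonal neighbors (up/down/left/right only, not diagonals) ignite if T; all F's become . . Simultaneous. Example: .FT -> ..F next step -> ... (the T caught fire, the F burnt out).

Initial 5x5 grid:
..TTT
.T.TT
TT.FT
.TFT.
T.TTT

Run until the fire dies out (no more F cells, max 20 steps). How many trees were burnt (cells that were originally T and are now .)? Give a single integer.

Step 1: +5 fires, +2 burnt (F count now 5)
Step 2: +4 fires, +5 burnt (F count now 4)
Step 3: +5 fires, +4 burnt (F count now 5)
Step 4: +0 fires, +5 burnt (F count now 0)
Fire out after step 4
Initially T: 15, now '.': 24
Total burnt (originally-T cells now '.'): 14

Answer: 14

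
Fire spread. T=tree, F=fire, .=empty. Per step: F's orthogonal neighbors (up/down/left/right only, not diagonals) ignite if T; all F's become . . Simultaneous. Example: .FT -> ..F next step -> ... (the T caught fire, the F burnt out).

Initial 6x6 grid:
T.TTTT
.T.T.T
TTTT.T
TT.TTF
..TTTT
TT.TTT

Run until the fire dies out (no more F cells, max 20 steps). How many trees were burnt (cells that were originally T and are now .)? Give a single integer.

Answer: 23

Derivation:
Step 1: +3 fires, +1 burnt (F count now 3)
Step 2: +4 fires, +3 burnt (F count now 4)
Step 3: +4 fires, +4 burnt (F count now 4)
Step 4: +5 fires, +4 burnt (F count now 5)
Step 5: +2 fires, +5 burnt (F count now 2)
Step 6: +4 fires, +2 burnt (F count now 4)
Step 7: +1 fires, +4 burnt (F count now 1)
Step 8: +0 fires, +1 burnt (F count now 0)
Fire out after step 8
Initially T: 26, now '.': 33
Total burnt (originally-T cells now '.'): 23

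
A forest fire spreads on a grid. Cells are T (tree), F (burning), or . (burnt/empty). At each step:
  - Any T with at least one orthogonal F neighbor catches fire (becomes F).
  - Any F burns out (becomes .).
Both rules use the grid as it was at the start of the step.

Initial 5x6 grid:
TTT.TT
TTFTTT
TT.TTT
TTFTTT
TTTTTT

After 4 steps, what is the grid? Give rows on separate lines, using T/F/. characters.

Step 1: 6 trees catch fire, 2 burn out
  TTF.TT
  TF.FTT
  TT.TTT
  TF.FTT
  TTFTTT
Step 2: 9 trees catch fire, 6 burn out
  TF..TT
  F...FT
  TF.FTT
  F...FT
  TF.FTT
Step 3: 8 trees catch fire, 9 burn out
  F...FT
  .....F
  F...FT
  .....F
  F...FT
Step 4: 3 trees catch fire, 8 burn out
  .....F
  ......
  .....F
  ......
  .....F

.....F
......
.....F
......
.....F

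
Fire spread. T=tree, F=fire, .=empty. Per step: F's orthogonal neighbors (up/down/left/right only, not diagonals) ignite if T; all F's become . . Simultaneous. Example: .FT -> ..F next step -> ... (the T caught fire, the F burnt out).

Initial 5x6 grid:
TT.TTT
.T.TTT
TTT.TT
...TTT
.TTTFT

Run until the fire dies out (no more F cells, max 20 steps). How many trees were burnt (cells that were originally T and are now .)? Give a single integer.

Step 1: +3 fires, +1 burnt (F count now 3)
Step 2: +4 fires, +3 burnt (F count now 4)
Step 3: +3 fires, +4 burnt (F count now 3)
Step 4: +3 fires, +3 burnt (F count now 3)
Step 5: +2 fires, +3 burnt (F count now 2)
Step 6: +0 fires, +2 burnt (F count now 0)
Fire out after step 6
Initially T: 21, now '.': 24
Total burnt (originally-T cells now '.'): 15

Answer: 15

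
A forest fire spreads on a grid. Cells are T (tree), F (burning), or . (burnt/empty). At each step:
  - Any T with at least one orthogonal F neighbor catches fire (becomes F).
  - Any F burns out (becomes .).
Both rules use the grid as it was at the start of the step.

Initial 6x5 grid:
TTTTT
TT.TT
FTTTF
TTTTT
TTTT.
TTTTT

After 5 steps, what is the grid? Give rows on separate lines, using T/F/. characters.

Step 1: 6 trees catch fire, 2 burn out
  TTTTT
  FT.TF
  .FTF.
  FTTTF
  TTTT.
  TTTTT
Step 2: 8 trees catch fire, 6 burn out
  FTTTF
  .F.F.
  ..F..
  .FTF.
  FTTT.
  TTTTT
Step 3: 6 trees catch fire, 8 burn out
  .FTF.
  .....
  .....
  ..F..
  .FTF.
  FTTTT
Step 4: 4 trees catch fire, 6 burn out
  ..F..
  .....
  .....
  .....
  ..F..
  .FTFT
Step 5: 2 trees catch fire, 4 burn out
  .....
  .....
  .....
  .....
  .....
  ..F.F

.....
.....
.....
.....
.....
..F.F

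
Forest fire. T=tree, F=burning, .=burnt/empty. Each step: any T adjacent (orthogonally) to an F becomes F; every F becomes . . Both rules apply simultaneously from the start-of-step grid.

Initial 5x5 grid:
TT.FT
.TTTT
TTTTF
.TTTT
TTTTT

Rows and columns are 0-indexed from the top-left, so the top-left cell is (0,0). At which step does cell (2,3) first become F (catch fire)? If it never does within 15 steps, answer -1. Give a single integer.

Step 1: cell (2,3)='F' (+5 fires, +2 burnt)
  -> target ignites at step 1
Step 2: cell (2,3)='.' (+4 fires, +5 burnt)
Step 3: cell (2,3)='.' (+4 fires, +4 burnt)
Step 4: cell (2,3)='.' (+4 fires, +4 burnt)
Step 5: cell (2,3)='.' (+2 fires, +4 burnt)
Step 6: cell (2,3)='.' (+1 fires, +2 burnt)
Step 7: cell (2,3)='.' (+0 fires, +1 burnt)
  fire out at step 7

1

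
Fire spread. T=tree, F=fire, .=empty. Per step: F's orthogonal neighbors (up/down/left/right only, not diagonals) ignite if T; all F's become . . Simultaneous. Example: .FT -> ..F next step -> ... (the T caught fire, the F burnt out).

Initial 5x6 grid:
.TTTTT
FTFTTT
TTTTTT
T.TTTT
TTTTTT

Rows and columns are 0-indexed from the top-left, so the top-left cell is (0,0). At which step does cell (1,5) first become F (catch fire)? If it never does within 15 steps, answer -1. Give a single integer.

Step 1: cell (1,5)='T' (+5 fires, +2 burnt)
Step 2: cell (1,5)='T' (+7 fires, +5 burnt)
Step 3: cell (1,5)='F' (+6 fires, +7 burnt)
  -> target ignites at step 3
Step 4: cell (1,5)='.' (+5 fires, +6 burnt)
Step 5: cell (1,5)='.' (+2 fires, +5 burnt)
Step 6: cell (1,5)='.' (+1 fires, +2 burnt)
Step 7: cell (1,5)='.' (+0 fires, +1 burnt)
  fire out at step 7

3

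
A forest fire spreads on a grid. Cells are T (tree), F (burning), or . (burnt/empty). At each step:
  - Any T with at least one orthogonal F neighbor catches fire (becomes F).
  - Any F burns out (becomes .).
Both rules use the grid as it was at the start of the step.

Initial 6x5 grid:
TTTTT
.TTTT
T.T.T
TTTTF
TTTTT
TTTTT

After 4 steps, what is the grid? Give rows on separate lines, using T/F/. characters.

Step 1: 3 trees catch fire, 1 burn out
  TTTTT
  .TTTT
  T.T.F
  TTTF.
  TTTTF
  TTTTT
Step 2: 4 trees catch fire, 3 burn out
  TTTTT
  .TTTF
  T.T..
  TTF..
  TTTF.
  TTTTF
Step 3: 6 trees catch fire, 4 burn out
  TTTTF
  .TTF.
  T.F..
  TF...
  TTF..
  TTTF.
Step 4: 5 trees catch fire, 6 burn out
  TTTF.
  .TF..
  T....
  F....
  TF...
  TTF..

TTTF.
.TF..
T....
F....
TF...
TTF..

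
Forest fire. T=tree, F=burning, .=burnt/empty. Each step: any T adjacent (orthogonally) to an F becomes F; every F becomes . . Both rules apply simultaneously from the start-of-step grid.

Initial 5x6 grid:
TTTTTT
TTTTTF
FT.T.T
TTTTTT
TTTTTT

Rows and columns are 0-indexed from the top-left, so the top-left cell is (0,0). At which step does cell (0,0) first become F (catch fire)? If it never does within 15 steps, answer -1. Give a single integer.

Step 1: cell (0,0)='T' (+6 fires, +2 burnt)
Step 2: cell (0,0)='F' (+7 fires, +6 burnt)
  -> target ignites at step 2
Step 3: cell (0,0)='.' (+8 fires, +7 burnt)
Step 4: cell (0,0)='.' (+4 fires, +8 burnt)
Step 5: cell (0,0)='.' (+1 fires, +4 burnt)
Step 6: cell (0,0)='.' (+0 fires, +1 burnt)
  fire out at step 6

2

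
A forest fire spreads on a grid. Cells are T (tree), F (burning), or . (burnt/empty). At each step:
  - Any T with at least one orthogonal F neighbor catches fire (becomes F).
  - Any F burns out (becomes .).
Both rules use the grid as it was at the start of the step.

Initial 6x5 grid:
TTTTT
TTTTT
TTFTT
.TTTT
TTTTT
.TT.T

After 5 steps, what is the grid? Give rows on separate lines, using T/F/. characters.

Step 1: 4 trees catch fire, 1 burn out
  TTTTT
  TTFTT
  TF.FT
  .TFTT
  TTTTT
  .TT.T
Step 2: 8 trees catch fire, 4 burn out
  TTFTT
  TF.FT
  F...F
  .F.FT
  TTFTT
  .TT.T
Step 3: 8 trees catch fire, 8 burn out
  TF.FT
  F...F
  .....
  ....F
  TF.FT
  .TF.T
Step 4: 5 trees catch fire, 8 burn out
  F...F
  .....
  .....
  .....
  F...F
  .F..T
Step 5: 1 trees catch fire, 5 burn out
  .....
  .....
  .....
  .....
  .....
  ....F

.....
.....
.....
.....
.....
....F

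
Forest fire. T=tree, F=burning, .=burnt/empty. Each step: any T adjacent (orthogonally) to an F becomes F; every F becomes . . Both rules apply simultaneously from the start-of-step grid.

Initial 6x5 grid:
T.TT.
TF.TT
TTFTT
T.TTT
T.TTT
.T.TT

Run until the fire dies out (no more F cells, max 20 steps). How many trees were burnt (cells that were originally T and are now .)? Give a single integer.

Step 1: +4 fires, +2 burnt (F count now 4)
Step 2: +6 fires, +4 burnt (F count now 6)
Step 3: +5 fires, +6 burnt (F count now 5)
Step 4: +4 fires, +5 burnt (F count now 4)
Step 5: +1 fires, +4 burnt (F count now 1)
Step 6: +0 fires, +1 burnt (F count now 0)
Fire out after step 6
Initially T: 21, now '.': 29
Total burnt (originally-T cells now '.'): 20

Answer: 20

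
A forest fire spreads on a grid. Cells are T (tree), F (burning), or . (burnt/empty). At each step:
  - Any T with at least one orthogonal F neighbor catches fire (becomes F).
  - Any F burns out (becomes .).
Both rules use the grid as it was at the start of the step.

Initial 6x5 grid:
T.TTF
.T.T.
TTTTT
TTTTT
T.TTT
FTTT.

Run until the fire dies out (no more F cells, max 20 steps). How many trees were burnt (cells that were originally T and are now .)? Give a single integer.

Step 1: +3 fires, +2 burnt (F count now 3)
Step 2: +4 fires, +3 burnt (F count now 4)
Step 3: +5 fires, +4 burnt (F count now 5)
Step 4: +6 fires, +5 burnt (F count now 6)
Step 5: +3 fires, +6 burnt (F count now 3)
Step 6: +0 fires, +3 burnt (F count now 0)
Fire out after step 6
Initially T: 22, now '.': 29
Total burnt (originally-T cells now '.'): 21

Answer: 21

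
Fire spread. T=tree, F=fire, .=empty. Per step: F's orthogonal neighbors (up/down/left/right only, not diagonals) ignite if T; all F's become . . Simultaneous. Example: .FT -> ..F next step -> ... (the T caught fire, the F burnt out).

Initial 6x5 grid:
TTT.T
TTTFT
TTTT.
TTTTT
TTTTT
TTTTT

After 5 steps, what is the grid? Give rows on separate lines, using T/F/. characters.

Step 1: 3 trees catch fire, 1 burn out
  TTT.T
  TTF.F
  TTTF.
  TTTTT
  TTTTT
  TTTTT
Step 2: 5 trees catch fire, 3 burn out
  TTF.F
  TF...
  TTF..
  TTTFT
  TTTTT
  TTTTT
Step 3: 6 trees catch fire, 5 burn out
  TF...
  F....
  TF...
  TTF.F
  TTTFT
  TTTTT
Step 4: 6 trees catch fire, 6 burn out
  F....
  .....
  F....
  TF...
  TTF.F
  TTTFT
Step 5: 4 trees catch fire, 6 burn out
  .....
  .....
  .....
  F....
  TF...
  TTF.F

.....
.....
.....
F....
TF...
TTF.F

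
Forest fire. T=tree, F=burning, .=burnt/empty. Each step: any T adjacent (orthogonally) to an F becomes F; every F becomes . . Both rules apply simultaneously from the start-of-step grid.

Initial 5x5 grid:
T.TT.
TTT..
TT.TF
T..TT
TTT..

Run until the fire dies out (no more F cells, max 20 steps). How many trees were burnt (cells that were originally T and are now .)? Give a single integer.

Answer: 3

Derivation:
Step 1: +2 fires, +1 burnt (F count now 2)
Step 2: +1 fires, +2 burnt (F count now 1)
Step 3: +0 fires, +1 burnt (F count now 0)
Fire out after step 3
Initially T: 15, now '.': 13
Total burnt (originally-T cells now '.'): 3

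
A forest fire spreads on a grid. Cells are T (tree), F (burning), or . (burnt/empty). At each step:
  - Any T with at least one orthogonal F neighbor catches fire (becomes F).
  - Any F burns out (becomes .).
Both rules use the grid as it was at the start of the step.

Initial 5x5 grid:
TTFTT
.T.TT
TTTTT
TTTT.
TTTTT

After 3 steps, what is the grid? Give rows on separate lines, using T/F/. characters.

Step 1: 2 trees catch fire, 1 burn out
  TF.FT
  .T.TT
  TTTTT
  TTTT.
  TTTTT
Step 2: 4 trees catch fire, 2 burn out
  F...F
  .F.FT
  TTTTT
  TTTT.
  TTTTT
Step 3: 3 trees catch fire, 4 burn out
  .....
  ....F
  TFTFT
  TTTT.
  TTTTT

.....
....F
TFTFT
TTTT.
TTTTT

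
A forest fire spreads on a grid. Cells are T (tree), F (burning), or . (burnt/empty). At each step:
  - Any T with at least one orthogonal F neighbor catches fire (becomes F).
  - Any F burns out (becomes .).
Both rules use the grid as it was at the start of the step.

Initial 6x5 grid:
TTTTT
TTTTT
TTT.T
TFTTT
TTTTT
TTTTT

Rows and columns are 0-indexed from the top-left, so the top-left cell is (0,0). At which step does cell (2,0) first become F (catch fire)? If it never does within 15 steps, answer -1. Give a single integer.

Step 1: cell (2,0)='T' (+4 fires, +1 burnt)
Step 2: cell (2,0)='F' (+7 fires, +4 burnt)
  -> target ignites at step 2
Step 3: cell (2,0)='.' (+7 fires, +7 burnt)
Step 4: cell (2,0)='.' (+6 fires, +7 burnt)
Step 5: cell (2,0)='.' (+3 fires, +6 burnt)
Step 6: cell (2,0)='.' (+1 fires, +3 burnt)
Step 7: cell (2,0)='.' (+0 fires, +1 burnt)
  fire out at step 7

2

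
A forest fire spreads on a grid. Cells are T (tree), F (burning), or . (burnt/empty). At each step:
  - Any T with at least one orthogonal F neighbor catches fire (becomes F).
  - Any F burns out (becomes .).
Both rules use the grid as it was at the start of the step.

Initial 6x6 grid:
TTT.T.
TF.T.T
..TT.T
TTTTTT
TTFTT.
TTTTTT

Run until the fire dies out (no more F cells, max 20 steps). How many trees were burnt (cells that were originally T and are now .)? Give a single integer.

Step 1: +6 fires, +2 burnt (F count now 6)
Step 2: +9 fires, +6 burnt (F count now 9)
Step 3: +5 fires, +9 burnt (F count now 5)
Step 4: +3 fires, +5 burnt (F count now 3)
Step 5: +1 fires, +3 burnt (F count now 1)
Step 6: +1 fires, +1 burnt (F count now 1)
Step 7: +0 fires, +1 burnt (F count now 0)
Fire out after step 7
Initially T: 26, now '.': 35
Total burnt (originally-T cells now '.'): 25

Answer: 25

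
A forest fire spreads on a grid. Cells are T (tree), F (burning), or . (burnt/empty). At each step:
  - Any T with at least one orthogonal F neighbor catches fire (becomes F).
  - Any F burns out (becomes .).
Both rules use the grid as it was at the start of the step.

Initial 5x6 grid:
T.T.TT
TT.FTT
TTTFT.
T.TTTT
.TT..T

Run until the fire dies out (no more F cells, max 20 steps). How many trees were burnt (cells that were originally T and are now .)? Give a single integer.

Step 1: +4 fires, +2 burnt (F count now 4)
Step 2: +5 fires, +4 burnt (F count now 5)
Step 3: +5 fires, +5 burnt (F count now 5)
Step 4: +4 fires, +5 burnt (F count now 4)
Step 5: +1 fires, +4 burnt (F count now 1)
Step 6: +0 fires, +1 burnt (F count now 0)
Fire out after step 6
Initially T: 20, now '.': 29
Total burnt (originally-T cells now '.'): 19

Answer: 19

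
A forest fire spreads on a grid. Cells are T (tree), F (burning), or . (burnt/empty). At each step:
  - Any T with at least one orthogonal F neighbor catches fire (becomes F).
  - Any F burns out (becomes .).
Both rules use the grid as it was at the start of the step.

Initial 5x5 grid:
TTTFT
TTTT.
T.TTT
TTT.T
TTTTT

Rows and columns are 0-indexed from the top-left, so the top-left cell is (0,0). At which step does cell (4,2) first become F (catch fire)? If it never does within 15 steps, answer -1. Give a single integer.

Step 1: cell (4,2)='T' (+3 fires, +1 burnt)
Step 2: cell (4,2)='T' (+3 fires, +3 burnt)
Step 3: cell (4,2)='T' (+4 fires, +3 burnt)
Step 4: cell (4,2)='T' (+3 fires, +4 burnt)
Step 5: cell (4,2)='F' (+4 fires, +3 burnt)
  -> target ignites at step 5
Step 6: cell (4,2)='.' (+3 fires, +4 burnt)
Step 7: cell (4,2)='.' (+1 fires, +3 burnt)
Step 8: cell (4,2)='.' (+0 fires, +1 burnt)
  fire out at step 8

5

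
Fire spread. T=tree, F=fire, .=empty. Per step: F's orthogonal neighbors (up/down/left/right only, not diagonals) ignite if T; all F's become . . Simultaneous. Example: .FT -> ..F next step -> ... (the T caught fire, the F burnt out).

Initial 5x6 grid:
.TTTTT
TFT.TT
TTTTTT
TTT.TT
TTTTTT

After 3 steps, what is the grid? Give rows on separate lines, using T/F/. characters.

Step 1: 4 trees catch fire, 1 burn out
  .FTTTT
  F.F.TT
  TFTTTT
  TTT.TT
  TTTTTT
Step 2: 4 trees catch fire, 4 burn out
  ..FTTT
  ....TT
  F.FTTT
  TFT.TT
  TTTTTT
Step 3: 5 trees catch fire, 4 burn out
  ...FTT
  ....TT
  ...FTT
  F.F.TT
  TFTTTT

...FTT
....TT
...FTT
F.F.TT
TFTTTT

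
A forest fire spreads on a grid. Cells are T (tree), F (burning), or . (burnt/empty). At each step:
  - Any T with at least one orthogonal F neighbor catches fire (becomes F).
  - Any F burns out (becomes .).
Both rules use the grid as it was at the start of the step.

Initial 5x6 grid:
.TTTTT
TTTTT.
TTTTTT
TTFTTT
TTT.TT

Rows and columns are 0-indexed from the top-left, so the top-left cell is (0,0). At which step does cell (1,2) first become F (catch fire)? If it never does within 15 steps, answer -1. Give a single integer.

Step 1: cell (1,2)='T' (+4 fires, +1 burnt)
Step 2: cell (1,2)='F' (+6 fires, +4 burnt)
  -> target ignites at step 2
Step 3: cell (1,2)='.' (+8 fires, +6 burnt)
Step 4: cell (1,2)='.' (+6 fires, +8 burnt)
Step 5: cell (1,2)='.' (+1 fires, +6 burnt)
Step 6: cell (1,2)='.' (+1 fires, +1 burnt)
Step 7: cell (1,2)='.' (+0 fires, +1 burnt)
  fire out at step 7

2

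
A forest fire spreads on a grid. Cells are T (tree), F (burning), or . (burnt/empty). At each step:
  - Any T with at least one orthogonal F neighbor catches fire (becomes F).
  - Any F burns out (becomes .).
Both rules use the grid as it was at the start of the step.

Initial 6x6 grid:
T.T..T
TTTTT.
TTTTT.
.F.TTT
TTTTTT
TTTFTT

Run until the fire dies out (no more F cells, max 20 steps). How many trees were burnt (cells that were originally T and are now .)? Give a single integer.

Step 1: +5 fires, +2 burnt (F count now 5)
Step 2: +9 fires, +5 burnt (F count now 9)
Step 3: +6 fires, +9 burnt (F count now 6)
Step 4: +5 fires, +6 burnt (F count now 5)
Step 5: +1 fires, +5 burnt (F count now 1)
Step 6: +0 fires, +1 burnt (F count now 0)
Fire out after step 6
Initially T: 27, now '.': 35
Total burnt (originally-T cells now '.'): 26

Answer: 26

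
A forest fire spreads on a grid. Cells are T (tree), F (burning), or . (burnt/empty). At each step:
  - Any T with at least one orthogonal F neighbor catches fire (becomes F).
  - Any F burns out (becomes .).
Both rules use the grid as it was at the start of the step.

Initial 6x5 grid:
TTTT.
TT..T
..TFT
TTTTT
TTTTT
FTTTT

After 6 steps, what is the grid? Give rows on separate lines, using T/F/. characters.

Step 1: 5 trees catch fire, 2 burn out
  TTTT.
  TT..T
  ..F.F
  TTTFT
  FTTTT
  .FTTT
Step 2: 7 trees catch fire, 5 burn out
  TTTT.
  TT..F
  .....
  FTF.F
  .FTFT
  ..FTT
Step 3: 4 trees catch fire, 7 burn out
  TTTT.
  TT...
  .....
  .F...
  ..F.F
  ...FT
Step 4: 1 trees catch fire, 4 burn out
  TTTT.
  TT...
  .....
  .....
  .....
  ....F
Step 5: 0 trees catch fire, 1 burn out
  TTTT.
  TT...
  .....
  .....
  .....
  .....
Step 6: 0 trees catch fire, 0 burn out
  TTTT.
  TT...
  .....
  .....
  .....
  .....

TTTT.
TT...
.....
.....
.....
.....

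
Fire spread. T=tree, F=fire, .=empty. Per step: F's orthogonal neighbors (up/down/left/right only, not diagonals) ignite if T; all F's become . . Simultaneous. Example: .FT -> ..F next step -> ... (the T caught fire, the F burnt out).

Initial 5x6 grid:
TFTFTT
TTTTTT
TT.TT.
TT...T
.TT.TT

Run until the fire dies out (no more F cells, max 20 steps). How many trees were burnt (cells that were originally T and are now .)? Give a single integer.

Step 1: +5 fires, +2 burnt (F count now 5)
Step 2: +6 fires, +5 burnt (F count now 6)
Step 3: +4 fires, +6 burnt (F count now 4)
Step 4: +2 fires, +4 burnt (F count now 2)
Step 5: +1 fires, +2 burnt (F count now 1)
Step 6: +0 fires, +1 burnt (F count now 0)
Fire out after step 6
Initially T: 21, now '.': 27
Total burnt (originally-T cells now '.'): 18

Answer: 18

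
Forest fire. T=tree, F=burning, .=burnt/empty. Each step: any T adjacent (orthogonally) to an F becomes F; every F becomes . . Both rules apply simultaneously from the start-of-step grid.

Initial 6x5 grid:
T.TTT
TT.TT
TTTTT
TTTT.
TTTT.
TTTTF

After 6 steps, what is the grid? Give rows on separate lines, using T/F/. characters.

Step 1: 1 trees catch fire, 1 burn out
  T.TTT
  TT.TT
  TTTTT
  TTTT.
  TTTT.
  TTTF.
Step 2: 2 trees catch fire, 1 burn out
  T.TTT
  TT.TT
  TTTTT
  TTTT.
  TTTF.
  TTF..
Step 3: 3 trees catch fire, 2 burn out
  T.TTT
  TT.TT
  TTTTT
  TTTF.
  TTF..
  TF...
Step 4: 4 trees catch fire, 3 burn out
  T.TTT
  TT.TT
  TTTFT
  TTF..
  TF...
  F....
Step 5: 5 trees catch fire, 4 burn out
  T.TTT
  TT.FT
  TTF.F
  TF...
  F....
  .....
Step 6: 4 trees catch fire, 5 burn out
  T.TFT
  TT..F
  TF...
  F....
  .....
  .....

T.TFT
TT..F
TF...
F....
.....
.....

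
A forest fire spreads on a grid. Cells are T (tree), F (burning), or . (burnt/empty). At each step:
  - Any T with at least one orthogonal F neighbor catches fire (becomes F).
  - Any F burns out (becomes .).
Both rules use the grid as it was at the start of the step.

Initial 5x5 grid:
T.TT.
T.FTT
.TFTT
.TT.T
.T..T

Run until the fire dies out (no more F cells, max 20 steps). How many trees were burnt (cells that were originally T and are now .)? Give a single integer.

Step 1: +5 fires, +2 burnt (F count now 5)
Step 2: +4 fires, +5 burnt (F count now 4)
Step 3: +2 fires, +4 burnt (F count now 2)
Step 4: +1 fires, +2 burnt (F count now 1)
Step 5: +0 fires, +1 burnt (F count now 0)
Fire out after step 5
Initially T: 14, now '.': 23
Total burnt (originally-T cells now '.'): 12

Answer: 12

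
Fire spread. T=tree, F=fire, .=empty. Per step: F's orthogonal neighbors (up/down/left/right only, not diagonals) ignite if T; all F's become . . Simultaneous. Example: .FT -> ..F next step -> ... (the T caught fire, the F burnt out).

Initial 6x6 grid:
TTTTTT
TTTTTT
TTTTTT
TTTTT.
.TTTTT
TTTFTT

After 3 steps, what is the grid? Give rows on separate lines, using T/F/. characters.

Step 1: 3 trees catch fire, 1 burn out
  TTTTTT
  TTTTTT
  TTTTTT
  TTTTT.
  .TTFTT
  TTF.FT
Step 2: 5 trees catch fire, 3 burn out
  TTTTTT
  TTTTTT
  TTTTTT
  TTTFT.
  .TF.FT
  TF...F
Step 3: 6 trees catch fire, 5 burn out
  TTTTTT
  TTTTTT
  TTTFTT
  TTF.F.
  .F...F
  F.....

TTTTTT
TTTTTT
TTTFTT
TTF.F.
.F...F
F.....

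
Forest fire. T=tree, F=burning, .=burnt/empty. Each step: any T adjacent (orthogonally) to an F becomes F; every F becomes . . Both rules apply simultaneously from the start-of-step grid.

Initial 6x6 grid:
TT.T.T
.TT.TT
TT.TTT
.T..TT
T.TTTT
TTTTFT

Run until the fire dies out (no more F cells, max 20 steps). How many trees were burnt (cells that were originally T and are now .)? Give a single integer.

Answer: 18

Derivation:
Step 1: +3 fires, +1 burnt (F count now 3)
Step 2: +4 fires, +3 burnt (F count now 4)
Step 3: +4 fires, +4 burnt (F count now 4)
Step 4: +4 fires, +4 burnt (F count now 4)
Step 5: +2 fires, +4 burnt (F count now 2)
Step 6: +1 fires, +2 burnt (F count now 1)
Step 7: +0 fires, +1 burnt (F count now 0)
Fire out after step 7
Initially T: 26, now '.': 28
Total burnt (originally-T cells now '.'): 18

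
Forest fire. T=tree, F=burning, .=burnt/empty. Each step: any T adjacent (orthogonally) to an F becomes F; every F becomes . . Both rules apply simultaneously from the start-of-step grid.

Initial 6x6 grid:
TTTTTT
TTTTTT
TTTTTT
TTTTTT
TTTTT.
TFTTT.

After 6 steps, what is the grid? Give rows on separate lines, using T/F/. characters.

Step 1: 3 trees catch fire, 1 burn out
  TTTTTT
  TTTTTT
  TTTTTT
  TTTTTT
  TFTTT.
  F.FTT.
Step 2: 4 trees catch fire, 3 burn out
  TTTTTT
  TTTTTT
  TTTTTT
  TFTTTT
  F.FTT.
  ...FT.
Step 3: 5 trees catch fire, 4 burn out
  TTTTTT
  TTTTTT
  TFTTTT
  F.FTTT
  ...FT.
  ....F.
Step 4: 5 trees catch fire, 5 burn out
  TTTTTT
  TFTTTT
  F.FTTT
  ...FTT
  ....F.
  ......
Step 5: 5 trees catch fire, 5 burn out
  TFTTTT
  F.FTTT
  ...FTT
  ....FT
  ......
  ......
Step 6: 5 trees catch fire, 5 burn out
  F.FTTT
  ...FTT
  ....FT
  .....F
  ......
  ......

F.FTTT
...FTT
....FT
.....F
......
......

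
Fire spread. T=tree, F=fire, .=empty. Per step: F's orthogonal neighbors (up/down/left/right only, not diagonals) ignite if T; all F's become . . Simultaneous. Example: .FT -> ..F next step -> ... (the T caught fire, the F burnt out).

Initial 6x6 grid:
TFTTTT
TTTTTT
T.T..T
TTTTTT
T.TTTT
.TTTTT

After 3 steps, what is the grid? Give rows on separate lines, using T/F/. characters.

Step 1: 3 trees catch fire, 1 burn out
  F.FTTT
  TFTTTT
  T.T..T
  TTTTTT
  T.TTTT
  .TTTTT
Step 2: 3 trees catch fire, 3 burn out
  ...FTT
  F.FTTT
  T.T..T
  TTTTTT
  T.TTTT
  .TTTTT
Step 3: 4 trees catch fire, 3 burn out
  ....FT
  ...FTT
  F.F..T
  TTTTTT
  T.TTTT
  .TTTTT

....FT
...FTT
F.F..T
TTTTTT
T.TTTT
.TTTTT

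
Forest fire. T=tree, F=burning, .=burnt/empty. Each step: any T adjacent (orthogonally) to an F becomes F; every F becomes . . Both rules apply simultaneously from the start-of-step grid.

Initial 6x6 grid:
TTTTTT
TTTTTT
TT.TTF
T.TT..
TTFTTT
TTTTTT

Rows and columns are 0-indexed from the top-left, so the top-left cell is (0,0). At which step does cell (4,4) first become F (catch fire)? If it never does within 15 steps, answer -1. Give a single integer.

Step 1: cell (4,4)='T' (+6 fires, +2 burnt)
Step 2: cell (4,4)='F' (+8 fires, +6 burnt)
  -> target ignites at step 2
Step 3: cell (4,4)='.' (+6 fires, +8 burnt)
Step 4: cell (4,4)='.' (+4 fires, +6 burnt)
Step 5: cell (4,4)='.' (+4 fires, +4 burnt)
Step 6: cell (4,4)='.' (+2 fires, +4 burnt)
Step 7: cell (4,4)='.' (+0 fires, +2 burnt)
  fire out at step 7

2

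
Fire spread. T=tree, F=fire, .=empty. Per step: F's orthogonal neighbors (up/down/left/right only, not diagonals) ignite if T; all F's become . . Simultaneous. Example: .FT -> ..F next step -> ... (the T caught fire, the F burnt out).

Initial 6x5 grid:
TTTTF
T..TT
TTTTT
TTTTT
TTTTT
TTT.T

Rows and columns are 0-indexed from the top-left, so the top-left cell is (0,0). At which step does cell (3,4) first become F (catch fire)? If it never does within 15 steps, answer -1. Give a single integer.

Step 1: cell (3,4)='T' (+2 fires, +1 burnt)
Step 2: cell (3,4)='T' (+3 fires, +2 burnt)
Step 3: cell (3,4)='F' (+3 fires, +3 burnt)
  -> target ignites at step 3
Step 4: cell (3,4)='.' (+4 fires, +3 burnt)
Step 5: cell (3,4)='.' (+5 fires, +4 burnt)
Step 6: cell (3,4)='.' (+3 fires, +5 burnt)
Step 7: cell (3,4)='.' (+3 fires, +3 burnt)
Step 8: cell (3,4)='.' (+2 fires, +3 burnt)
Step 9: cell (3,4)='.' (+1 fires, +2 burnt)
Step 10: cell (3,4)='.' (+0 fires, +1 burnt)
  fire out at step 10

3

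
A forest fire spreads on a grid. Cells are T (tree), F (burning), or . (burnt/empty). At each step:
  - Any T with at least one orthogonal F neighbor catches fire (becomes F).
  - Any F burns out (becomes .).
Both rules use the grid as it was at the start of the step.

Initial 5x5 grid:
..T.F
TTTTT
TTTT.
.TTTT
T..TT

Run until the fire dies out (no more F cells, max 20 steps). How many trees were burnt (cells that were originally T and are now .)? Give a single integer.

Answer: 16

Derivation:
Step 1: +1 fires, +1 burnt (F count now 1)
Step 2: +1 fires, +1 burnt (F count now 1)
Step 3: +2 fires, +1 burnt (F count now 2)
Step 4: +4 fires, +2 burnt (F count now 4)
Step 5: +5 fires, +4 burnt (F count now 5)
Step 6: +3 fires, +5 burnt (F count now 3)
Step 7: +0 fires, +3 burnt (F count now 0)
Fire out after step 7
Initially T: 17, now '.': 24
Total burnt (originally-T cells now '.'): 16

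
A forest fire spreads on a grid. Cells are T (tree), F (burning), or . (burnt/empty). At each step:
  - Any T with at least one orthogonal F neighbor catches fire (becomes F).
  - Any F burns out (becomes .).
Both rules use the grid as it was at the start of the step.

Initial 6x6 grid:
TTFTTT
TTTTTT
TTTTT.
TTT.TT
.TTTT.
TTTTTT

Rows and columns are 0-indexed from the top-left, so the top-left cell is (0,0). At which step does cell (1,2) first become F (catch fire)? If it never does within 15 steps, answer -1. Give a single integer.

Step 1: cell (1,2)='F' (+3 fires, +1 burnt)
  -> target ignites at step 1
Step 2: cell (1,2)='.' (+5 fires, +3 burnt)
Step 3: cell (1,2)='.' (+6 fires, +5 burnt)
Step 4: cell (1,2)='.' (+5 fires, +6 burnt)
Step 5: cell (1,2)='.' (+5 fires, +5 burnt)
Step 6: cell (1,2)='.' (+4 fires, +5 burnt)
Step 7: cell (1,2)='.' (+2 fires, +4 burnt)
Step 8: cell (1,2)='.' (+1 fires, +2 burnt)
Step 9: cell (1,2)='.' (+0 fires, +1 burnt)
  fire out at step 9

1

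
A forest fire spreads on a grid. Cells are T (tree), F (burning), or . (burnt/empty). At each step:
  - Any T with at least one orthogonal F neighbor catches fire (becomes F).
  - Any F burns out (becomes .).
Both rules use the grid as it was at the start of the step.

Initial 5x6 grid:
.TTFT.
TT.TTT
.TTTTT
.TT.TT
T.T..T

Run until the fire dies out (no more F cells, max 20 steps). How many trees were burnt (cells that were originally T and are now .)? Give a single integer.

Step 1: +3 fires, +1 burnt (F count now 3)
Step 2: +3 fires, +3 burnt (F count now 3)
Step 3: +4 fires, +3 burnt (F count now 4)
Step 4: +5 fires, +4 burnt (F count now 5)
Step 5: +3 fires, +5 burnt (F count now 3)
Step 6: +1 fires, +3 burnt (F count now 1)
Step 7: +0 fires, +1 burnt (F count now 0)
Fire out after step 7
Initially T: 20, now '.': 29
Total burnt (originally-T cells now '.'): 19

Answer: 19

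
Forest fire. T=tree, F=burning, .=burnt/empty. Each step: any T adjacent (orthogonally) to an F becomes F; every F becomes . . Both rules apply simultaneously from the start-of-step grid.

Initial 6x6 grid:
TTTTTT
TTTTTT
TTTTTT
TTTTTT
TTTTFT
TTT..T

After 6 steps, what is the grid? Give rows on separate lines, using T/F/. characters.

Step 1: 3 trees catch fire, 1 burn out
  TTTTTT
  TTTTTT
  TTTTTT
  TTTTFT
  TTTF.F
  TTT..T
Step 2: 5 trees catch fire, 3 burn out
  TTTTTT
  TTTTTT
  TTTTFT
  TTTF.F
  TTF...
  TTT..F
Step 3: 6 trees catch fire, 5 burn out
  TTTTTT
  TTTTFT
  TTTF.F
  TTF...
  TF....
  TTF...
Step 4: 7 trees catch fire, 6 burn out
  TTTTFT
  TTTF.F
  TTF...
  TF....
  F.....
  TF....
Step 5: 6 trees catch fire, 7 burn out
  TTTF.F
  TTF...
  TF....
  F.....
  ......
  F.....
Step 6: 3 trees catch fire, 6 burn out
  TTF...
  TF....
  F.....
  ......
  ......
  ......

TTF...
TF....
F.....
......
......
......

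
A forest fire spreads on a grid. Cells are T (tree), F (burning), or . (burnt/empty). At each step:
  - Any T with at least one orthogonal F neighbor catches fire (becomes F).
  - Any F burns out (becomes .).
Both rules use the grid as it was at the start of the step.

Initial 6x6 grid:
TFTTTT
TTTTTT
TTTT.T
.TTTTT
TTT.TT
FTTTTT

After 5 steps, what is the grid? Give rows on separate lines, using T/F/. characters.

Step 1: 5 trees catch fire, 2 burn out
  F.FTTT
  TFTTTT
  TTTT.T
  .TTTTT
  FTT.TT
  .FTTTT
Step 2: 6 trees catch fire, 5 burn out
  ...FTT
  F.FTTT
  TFTT.T
  .TTTTT
  .FT.TT
  ..FTTT
Step 3: 7 trees catch fire, 6 burn out
  ....FT
  ...FTT
  F.FT.T
  .FTTTT
  ..F.TT
  ...FTT
Step 4: 5 trees catch fire, 7 burn out
  .....F
  ....FT
  ...F.T
  ..FTTT
  ....TT
  ....FT
Step 5: 4 trees catch fire, 5 burn out
  ......
  .....F
  .....T
  ...FTT
  ....FT
  .....F

......
.....F
.....T
...FTT
....FT
.....F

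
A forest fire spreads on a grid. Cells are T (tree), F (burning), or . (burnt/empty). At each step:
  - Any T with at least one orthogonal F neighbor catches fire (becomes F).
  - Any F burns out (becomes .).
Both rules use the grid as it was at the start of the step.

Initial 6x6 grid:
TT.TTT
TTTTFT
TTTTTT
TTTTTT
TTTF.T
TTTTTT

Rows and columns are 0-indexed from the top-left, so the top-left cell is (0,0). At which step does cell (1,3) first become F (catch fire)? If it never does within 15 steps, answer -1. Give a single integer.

Step 1: cell (1,3)='F' (+7 fires, +2 burnt)
  -> target ignites at step 1
Step 2: cell (1,3)='.' (+10 fires, +7 burnt)
Step 3: cell (1,3)='.' (+7 fires, +10 burnt)
Step 4: cell (1,3)='.' (+6 fires, +7 burnt)
Step 5: cell (1,3)='.' (+2 fires, +6 burnt)
Step 6: cell (1,3)='.' (+0 fires, +2 burnt)
  fire out at step 6

1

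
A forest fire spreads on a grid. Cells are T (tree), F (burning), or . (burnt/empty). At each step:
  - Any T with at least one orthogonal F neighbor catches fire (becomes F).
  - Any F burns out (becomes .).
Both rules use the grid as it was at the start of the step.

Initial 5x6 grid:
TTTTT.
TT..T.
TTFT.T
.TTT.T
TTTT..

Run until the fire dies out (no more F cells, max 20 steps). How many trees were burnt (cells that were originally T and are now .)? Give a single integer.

Step 1: +3 fires, +1 burnt (F count now 3)
Step 2: +5 fires, +3 burnt (F count now 5)
Step 3: +4 fires, +5 burnt (F count now 4)
Step 4: +3 fires, +4 burnt (F count now 3)
Step 5: +1 fires, +3 burnt (F count now 1)
Step 6: +1 fires, +1 burnt (F count now 1)
Step 7: +1 fires, +1 burnt (F count now 1)
Step 8: +0 fires, +1 burnt (F count now 0)
Fire out after step 8
Initially T: 20, now '.': 28
Total burnt (originally-T cells now '.'): 18

Answer: 18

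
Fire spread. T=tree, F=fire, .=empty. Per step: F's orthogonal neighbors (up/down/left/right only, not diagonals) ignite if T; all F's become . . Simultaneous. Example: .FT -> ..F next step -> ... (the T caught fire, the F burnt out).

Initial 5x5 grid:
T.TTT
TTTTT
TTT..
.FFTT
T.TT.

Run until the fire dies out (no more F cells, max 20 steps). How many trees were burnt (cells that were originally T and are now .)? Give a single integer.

Answer: 16

Derivation:
Step 1: +4 fires, +2 burnt (F count now 4)
Step 2: +5 fires, +4 burnt (F count now 5)
Step 3: +3 fires, +5 burnt (F count now 3)
Step 4: +3 fires, +3 burnt (F count now 3)
Step 5: +1 fires, +3 burnt (F count now 1)
Step 6: +0 fires, +1 burnt (F count now 0)
Fire out after step 6
Initially T: 17, now '.': 24
Total burnt (originally-T cells now '.'): 16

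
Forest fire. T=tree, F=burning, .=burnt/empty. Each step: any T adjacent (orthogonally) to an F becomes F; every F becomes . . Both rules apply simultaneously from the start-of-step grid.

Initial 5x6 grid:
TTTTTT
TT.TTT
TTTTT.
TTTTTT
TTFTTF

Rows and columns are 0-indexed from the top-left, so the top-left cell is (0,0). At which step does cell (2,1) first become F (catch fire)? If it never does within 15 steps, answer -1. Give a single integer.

Step 1: cell (2,1)='T' (+5 fires, +2 burnt)
Step 2: cell (2,1)='T' (+5 fires, +5 burnt)
Step 3: cell (2,1)='F' (+4 fires, +5 burnt)
  -> target ignites at step 3
Step 4: cell (2,1)='.' (+4 fires, +4 burnt)
Step 5: cell (2,1)='.' (+5 fires, +4 burnt)
Step 6: cell (2,1)='.' (+3 fires, +5 burnt)
Step 7: cell (2,1)='.' (+0 fires, +3 burnt)
  fire out at step 7

3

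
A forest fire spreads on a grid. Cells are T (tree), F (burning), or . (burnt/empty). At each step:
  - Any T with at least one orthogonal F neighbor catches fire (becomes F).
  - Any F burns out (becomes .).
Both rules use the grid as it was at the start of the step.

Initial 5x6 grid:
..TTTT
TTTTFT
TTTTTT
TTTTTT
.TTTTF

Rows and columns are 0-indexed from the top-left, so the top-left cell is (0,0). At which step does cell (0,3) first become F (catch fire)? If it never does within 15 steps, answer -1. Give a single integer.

Step 1: cell (0,3)='T' (+6 fires, +2 burnt)
Step 2: cell (0,3)='F' (+7 fires, +6 burnt)
  -> target ignites at step 2
Step 3: cell (0,3)='.' (+5 fires, +7 burnt)
Step 4: cell (0,3)='.' (+4 fires, +5 burnt)
Step 5: cell (0,3)='.' (+2 fires, +4 burnt)
Step 6: cell (0,3)='.' (+1 fires, +2 burnt)
Step 7: cell (0,3)='.' (+0 fires, +1 burnt)
  fire out at step 7

2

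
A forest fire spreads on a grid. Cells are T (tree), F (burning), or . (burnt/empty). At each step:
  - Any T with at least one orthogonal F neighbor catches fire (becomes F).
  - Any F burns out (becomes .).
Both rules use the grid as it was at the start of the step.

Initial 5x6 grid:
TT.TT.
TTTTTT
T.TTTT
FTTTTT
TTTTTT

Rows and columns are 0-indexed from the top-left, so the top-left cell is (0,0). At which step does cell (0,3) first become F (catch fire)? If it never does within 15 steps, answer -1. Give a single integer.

Step 1: cell (0,3)='T' (+3 fires, +1 burnt)
Step 2: cell (0,3)='T' (+3 fires, +3 burnt)
Step 3: cell (0,3)='T' (+5 fires, +3 burnt)
Step 4: cell (0,3)='T' (+5 fires, +5 burnt)
Step 5: cell (0,3)='T' (+4 fires, +5 burnt)
Step 6: cell (0,3)='F' (+4 fires, +4 burnt)
  -> target ignites at step 6
Step 7: cell (0,3)='.' (+2 fires, +4 burnt)
Step 8: cell (0,3)='.' (+0 fires, +2 burnt)
  fire out at step 8

6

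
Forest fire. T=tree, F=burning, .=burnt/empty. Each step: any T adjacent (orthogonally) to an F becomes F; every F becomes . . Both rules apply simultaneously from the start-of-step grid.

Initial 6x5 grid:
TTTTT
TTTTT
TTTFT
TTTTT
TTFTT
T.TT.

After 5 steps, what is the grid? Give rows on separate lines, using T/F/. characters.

Step 1: 8 trees catch fire, 2 burn out
  TTTTT
  TTTFT
  TTF.F
  TTFFT
  TF.FT
  T.FT.
Step 2: 9 trees catch fire, 8 burn out
  TTTFT
  TTF.F
  TF...
  TF..F
  F...F
  T..F.
Step 3: 6 trees catch fire, 9 burn out
  TTF.F
  TF...
  F....
  F....
  .....
  F....
Step 4: 2 trees catch fire, 6 burn out
  TF...
  F....
  .....
  .....
  .....
  .....
Step 5: 1 trees catch fire, 2 burn out
  F....
  .....
  .....
  .....
  .....
  .....

F....
.....
.....
.....
.....
.....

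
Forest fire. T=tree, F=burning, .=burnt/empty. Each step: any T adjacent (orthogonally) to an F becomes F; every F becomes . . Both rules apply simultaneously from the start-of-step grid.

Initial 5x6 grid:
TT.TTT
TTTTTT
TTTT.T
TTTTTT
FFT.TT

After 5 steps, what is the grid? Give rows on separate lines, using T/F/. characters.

Step 1: 3 trees catch fire, 2 burn out
  TT.TTT
  TTTTTT
  TTTT.T
  FFTTTT
  ..F.TT
Step 2: 3 trees catch fire, 3 burn out
  TT.TTT
  TTTTTT
  FFTT.T
  ..FTTT
  ....TT
Step 3: 4 trees catch fire, 3 burn out
  TT.TTT
  FFTTTT
  ..FT.T
  ...FTT
  ....TT
Step 4: 5 trees catch fire, 4 burn out
  FF.TTT
  ..FTTT
  ...F.T
  ....FT
  ....TT
Step 5: 3 trees catch fire, 5 burn out
  ...TTT
  ...FTT
  .....T
  .....F
  ....FT

...TTT
...FTT
.....T
.....F
....FT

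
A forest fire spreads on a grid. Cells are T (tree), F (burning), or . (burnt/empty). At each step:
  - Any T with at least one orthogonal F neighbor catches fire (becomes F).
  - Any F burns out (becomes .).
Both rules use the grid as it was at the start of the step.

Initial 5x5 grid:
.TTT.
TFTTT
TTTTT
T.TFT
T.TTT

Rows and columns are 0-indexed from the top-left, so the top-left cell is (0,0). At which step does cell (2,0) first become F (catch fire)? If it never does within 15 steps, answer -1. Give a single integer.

Step 1: cell (2,0)='T' (+8 fires, +2 burnt)
Step 2: cell (2,0)='F' (+7 fires, +8 burnt)
  -> target ignites at step 2
Step 3: cell (2,0)='.' (+3 fires, +7 burnt)
Step 4: cell (2,0)='.' (+1 fires, +3 burnt)
Step 5: cell (2,0)='.' (+0 fires, +1 burnt)
  fire out at step 5

2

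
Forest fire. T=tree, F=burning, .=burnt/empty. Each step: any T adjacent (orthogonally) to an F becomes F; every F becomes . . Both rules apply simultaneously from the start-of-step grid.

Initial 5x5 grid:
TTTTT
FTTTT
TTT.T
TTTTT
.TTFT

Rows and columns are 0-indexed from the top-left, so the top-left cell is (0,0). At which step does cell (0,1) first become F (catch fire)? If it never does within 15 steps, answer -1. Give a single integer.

Step 1: cell (0,1)='T' (+6 fires, +2 burnt)
Step 2: cell (0,1)='F' (+7 fires, +6 burnt)
  -> target ignites at step 2
Step 3: cell (0,1)='.' (+5 fires, +7 burnt)
Step 4: cell (0,1)='.' (+2 fires, +5 burnt)
Step 5: cell (0,1)='.' (+1 fires, +2 burnt)
Step 6: cell (0,1)='.' (+0 fires, +1 burnt)
  fire out at step 6

2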